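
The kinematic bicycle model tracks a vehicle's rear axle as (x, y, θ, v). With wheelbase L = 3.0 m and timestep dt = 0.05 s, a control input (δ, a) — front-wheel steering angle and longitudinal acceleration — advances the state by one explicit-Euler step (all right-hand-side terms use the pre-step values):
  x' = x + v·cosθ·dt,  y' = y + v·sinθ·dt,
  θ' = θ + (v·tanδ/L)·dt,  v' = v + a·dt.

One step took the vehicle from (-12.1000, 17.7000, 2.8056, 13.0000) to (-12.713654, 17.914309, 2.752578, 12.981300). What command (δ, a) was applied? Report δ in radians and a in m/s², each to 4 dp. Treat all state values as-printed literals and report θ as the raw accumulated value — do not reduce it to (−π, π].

δ = -0.2400, a = -0.3740

a = (v'−v)/dt = (-0.018700)/0.05 = -0.3740
Δθ = θ'−θ = -0.053022;  (v·dt/L) = 13.0000·0.05/3.0 = 0.216667
tan δ = Δθ·L/(v·dt) = -0.244717  →  δ = -0.2400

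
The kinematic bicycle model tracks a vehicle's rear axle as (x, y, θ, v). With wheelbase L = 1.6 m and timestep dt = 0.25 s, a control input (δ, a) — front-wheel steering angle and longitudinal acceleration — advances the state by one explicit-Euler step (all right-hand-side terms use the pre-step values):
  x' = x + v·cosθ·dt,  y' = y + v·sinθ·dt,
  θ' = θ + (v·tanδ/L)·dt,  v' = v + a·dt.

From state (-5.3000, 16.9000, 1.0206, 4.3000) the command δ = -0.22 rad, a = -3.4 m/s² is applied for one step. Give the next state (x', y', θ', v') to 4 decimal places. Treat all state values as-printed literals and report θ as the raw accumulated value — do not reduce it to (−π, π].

(-4.7379, 17.8164, 0.8704, 3.4500)

x' = -5.3000 + 4.3000·cos(1.0206)·0.25 = -4.7379
y' = 16.9000 + 4.3000·sin(1.0206)·0.25 = 17.8164
θ' = 1.0206 + (4.3000/1.6)·tan(-0.22)·0.25 = 0.8704
v' = 4.3000 − 3.4000·0.25 = 3.4500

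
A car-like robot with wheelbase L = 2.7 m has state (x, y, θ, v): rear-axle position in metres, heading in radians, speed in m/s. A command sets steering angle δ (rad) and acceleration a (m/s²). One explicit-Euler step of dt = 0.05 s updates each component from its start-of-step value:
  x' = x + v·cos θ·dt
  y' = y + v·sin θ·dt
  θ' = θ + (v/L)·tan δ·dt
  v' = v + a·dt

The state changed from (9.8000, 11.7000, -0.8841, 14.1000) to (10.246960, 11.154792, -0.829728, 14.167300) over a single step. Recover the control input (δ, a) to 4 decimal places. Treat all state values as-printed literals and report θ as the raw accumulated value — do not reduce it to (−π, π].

a = (v'−v)/dt = (0.067300)/0.05 = 1.3460
Δθ = θ'−θ = 0.054372;  (v·dt/L) = 14.1000·0.05/2.7 = 0.261111
tan δ = Δθ·L/(v·dt) = 0.208233  →  δ = 0.2053

δ = 0.2053, a = 1.3460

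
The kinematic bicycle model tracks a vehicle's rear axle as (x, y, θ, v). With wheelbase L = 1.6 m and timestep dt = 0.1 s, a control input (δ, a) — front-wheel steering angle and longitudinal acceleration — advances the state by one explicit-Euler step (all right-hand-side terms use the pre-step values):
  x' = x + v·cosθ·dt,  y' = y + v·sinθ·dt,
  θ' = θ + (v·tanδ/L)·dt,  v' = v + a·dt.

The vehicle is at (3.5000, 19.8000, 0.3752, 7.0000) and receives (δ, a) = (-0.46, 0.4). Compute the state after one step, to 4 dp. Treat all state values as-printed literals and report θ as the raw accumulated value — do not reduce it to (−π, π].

x' = 3.5000 + 7.0000·cos(0.3752)·0.1 = 4.1513
y' = 19.8000 + 7.0000·sin(0.3752)·0.1 = 20.0565
θ' = 0.3752 + (7.0000/1.6)·tan(-0.46)·0.1 = 0.1584
v' = 7.0000 + 0.4000·0.1 = 7.0400

(4.1513, 20.0565, 0.1584, 7.0400)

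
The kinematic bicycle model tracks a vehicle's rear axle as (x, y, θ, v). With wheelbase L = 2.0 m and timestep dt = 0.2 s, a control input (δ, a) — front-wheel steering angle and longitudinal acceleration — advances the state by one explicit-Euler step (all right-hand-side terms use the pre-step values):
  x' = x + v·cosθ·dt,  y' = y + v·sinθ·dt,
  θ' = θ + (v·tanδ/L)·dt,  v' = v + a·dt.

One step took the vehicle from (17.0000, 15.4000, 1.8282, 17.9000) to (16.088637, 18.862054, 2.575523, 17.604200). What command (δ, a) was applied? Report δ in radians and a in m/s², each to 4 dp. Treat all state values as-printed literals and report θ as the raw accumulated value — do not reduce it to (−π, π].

a = (v'−v)/dt = (-0.295800)/0.2 = -1.4790
Δθ = θ'−θ = 0.747323;  (v·dt/L) = 17.9000·0.2/2.0 = 1.790000
tan δ = Δθ·L/(v·dt) = 0.417499  →  δ = 0.3955

δ = 0.3955, a = -1.4790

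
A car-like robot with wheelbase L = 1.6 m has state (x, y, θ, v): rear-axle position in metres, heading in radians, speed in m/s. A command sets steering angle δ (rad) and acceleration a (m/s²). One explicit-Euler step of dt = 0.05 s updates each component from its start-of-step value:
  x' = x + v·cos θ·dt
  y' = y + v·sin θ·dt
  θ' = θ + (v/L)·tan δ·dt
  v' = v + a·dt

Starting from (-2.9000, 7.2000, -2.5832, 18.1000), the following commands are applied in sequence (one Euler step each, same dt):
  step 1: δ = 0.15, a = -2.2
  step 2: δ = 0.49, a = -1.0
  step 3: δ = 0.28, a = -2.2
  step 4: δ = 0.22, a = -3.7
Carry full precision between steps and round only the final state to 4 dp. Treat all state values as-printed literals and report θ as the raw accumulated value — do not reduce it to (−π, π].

after step 1 (δ=0.15, a=-2.2): (-3.667538, 6.720510, -2.497714, 17.990000)
after step 2 (δ=0.49, a=-1.0): (-4.386934, 6.180538, -2.197850, 17.940000)
after step 3 (δ=0.28, a=-2.2): (-4.913259, 5.454183, -2.036640, 17.830000)
after step 4 (δ=0.22, a=-3.7): (-5.313700, 4.657679, -1.912042, 17.645000)

(-5.3137, 4.6577, -1.9120, 17.6450)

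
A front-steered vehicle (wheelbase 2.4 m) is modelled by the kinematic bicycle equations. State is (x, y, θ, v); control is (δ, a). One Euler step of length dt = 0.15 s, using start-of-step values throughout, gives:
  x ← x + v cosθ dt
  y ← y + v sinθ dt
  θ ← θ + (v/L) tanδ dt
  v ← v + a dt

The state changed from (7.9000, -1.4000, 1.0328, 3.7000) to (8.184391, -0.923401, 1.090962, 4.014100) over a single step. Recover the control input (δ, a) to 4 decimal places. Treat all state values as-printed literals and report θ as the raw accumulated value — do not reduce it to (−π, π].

a = (v'−v)/dt = (0.314100)/0.15 = 2.0940
Δθ = θ'−θ = 0.058162;  (v·dt/L) = 3.7000·0.15/2.4 = 0.231250
tan δ = Δθ·L/(v·dt) = 0.251511  →  δ = 0.2464

δ = 0.2464, a = 2.0940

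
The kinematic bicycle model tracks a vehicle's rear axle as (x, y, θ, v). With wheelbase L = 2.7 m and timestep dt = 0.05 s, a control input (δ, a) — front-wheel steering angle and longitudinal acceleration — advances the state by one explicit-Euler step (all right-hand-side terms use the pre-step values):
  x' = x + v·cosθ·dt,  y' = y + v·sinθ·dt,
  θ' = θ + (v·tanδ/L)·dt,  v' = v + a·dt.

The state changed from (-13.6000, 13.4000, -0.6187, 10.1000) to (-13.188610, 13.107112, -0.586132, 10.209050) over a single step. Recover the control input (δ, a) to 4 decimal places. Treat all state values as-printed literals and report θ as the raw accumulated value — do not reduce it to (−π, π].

δ = 0.1724, a = 2.1810

a = (v'−v)/dt = (0.109050)/0.05 = 2.1810
Δθ = θ'−θ = 0.032568;  (v·dt/L) = 10.1000·0.05/2.7 = 0.187037
tan δ = Δθ·L/(v·dt) = 0.174126  →  δ = 0.1724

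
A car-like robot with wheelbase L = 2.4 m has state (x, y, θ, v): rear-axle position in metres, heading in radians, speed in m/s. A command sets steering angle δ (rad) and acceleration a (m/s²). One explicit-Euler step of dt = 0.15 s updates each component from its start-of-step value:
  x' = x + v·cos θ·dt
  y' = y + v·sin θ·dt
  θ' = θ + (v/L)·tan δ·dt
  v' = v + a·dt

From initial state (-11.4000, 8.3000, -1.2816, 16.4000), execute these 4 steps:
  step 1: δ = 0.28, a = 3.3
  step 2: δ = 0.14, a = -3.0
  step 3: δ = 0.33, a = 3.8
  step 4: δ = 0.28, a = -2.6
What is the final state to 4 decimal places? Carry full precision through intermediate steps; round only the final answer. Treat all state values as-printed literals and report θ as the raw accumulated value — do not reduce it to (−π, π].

(-5.3945, 0.8021, -0.1802, 16.6250)

after step 1 (δ=0.28, a=3.3): (-10.698452, 5.942155, -0.986857, 16.895000)
after step 2 (δ=0.14, a=-3.0): (-9.301282, 3.827838, -0.838052, 16.445000)
after step 3 (δ=0.33, a=3.8): (-7.651244, 1.994200, -0.486001, 17.015000)
after step 4 (δ=0.28, a=-2.6): (-5.394524, 0.802061, -0.180205, 16.625000)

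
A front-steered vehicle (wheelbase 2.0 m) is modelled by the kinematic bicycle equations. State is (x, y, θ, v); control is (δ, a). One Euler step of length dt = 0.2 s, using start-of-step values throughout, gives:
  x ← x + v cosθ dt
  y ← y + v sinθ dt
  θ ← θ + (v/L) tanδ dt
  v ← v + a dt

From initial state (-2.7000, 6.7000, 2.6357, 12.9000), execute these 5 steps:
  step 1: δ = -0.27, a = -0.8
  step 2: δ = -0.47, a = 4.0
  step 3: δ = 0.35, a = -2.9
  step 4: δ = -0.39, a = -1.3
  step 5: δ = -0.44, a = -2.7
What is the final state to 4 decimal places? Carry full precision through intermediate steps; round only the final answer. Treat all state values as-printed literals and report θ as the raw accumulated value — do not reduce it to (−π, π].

(-8.2003, 17.3314, 0.9952, 12.1600)

after step 1 (δ=-0.27, a=-0.8): (-4.956835, 7.950238, 2.278682, 12.740000)
after step 2 (δ=-0.47, a=4.0): (-6.613618, 9.886052, 1.631533, 13.540000)
after step 3 (δ=0.35, a=-2.9): (-6.777993, 12.589058, 2.125782, 12.960000)
after step 4 (δ=-0.39, a=-1.3): (-8.143799, 14.792020, 1.593055, 12.700000)
after step 5 (δ=-0.44, a=-2.7): (-8.200331, 17.331391, 0.995164, 12.160000)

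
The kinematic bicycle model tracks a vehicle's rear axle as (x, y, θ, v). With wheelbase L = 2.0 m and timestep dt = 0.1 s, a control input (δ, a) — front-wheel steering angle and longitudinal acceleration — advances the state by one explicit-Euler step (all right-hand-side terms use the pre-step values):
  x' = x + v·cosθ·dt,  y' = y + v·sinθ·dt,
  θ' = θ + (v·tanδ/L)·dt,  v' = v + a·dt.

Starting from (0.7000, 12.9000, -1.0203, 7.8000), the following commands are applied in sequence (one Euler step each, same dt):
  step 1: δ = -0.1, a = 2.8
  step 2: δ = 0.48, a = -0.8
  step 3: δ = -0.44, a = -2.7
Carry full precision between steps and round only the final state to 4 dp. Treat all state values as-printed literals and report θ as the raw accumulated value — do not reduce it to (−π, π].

(2.0320, 10.9300, -1.0374, 7.7300)

after step 1 (δ=-0.1, a=2.8): (1.108026, 12.235233, -1.059431, 8.080000)
after step 2 (δ=0.48, a=-0.8): (1.503436, 11.530595, -0.849104, 8.000000)
after step 3 (δ=-0.44, a=-2.7): (2.031961, 10.930044, -1.037416, 7.730000)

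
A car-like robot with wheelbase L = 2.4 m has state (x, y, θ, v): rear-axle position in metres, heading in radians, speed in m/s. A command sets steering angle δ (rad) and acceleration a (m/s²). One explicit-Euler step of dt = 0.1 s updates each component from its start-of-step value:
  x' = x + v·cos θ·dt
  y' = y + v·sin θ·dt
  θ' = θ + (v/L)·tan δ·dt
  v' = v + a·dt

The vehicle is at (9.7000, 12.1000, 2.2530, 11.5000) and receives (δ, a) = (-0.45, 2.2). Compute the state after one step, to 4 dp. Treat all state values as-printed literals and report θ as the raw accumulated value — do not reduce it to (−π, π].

x' = 9.7000 + 11.5000·cos(2.2530)·0.1 = 8.9749
y' = 12.1000 + 11.5000·sin(2.2530)·0.1 = 12.9926
θ' = 2.2530 + (11.5000/2.4)·tan(-0.45)·0.1 = 2.0215
v' = 11.5000 + 2.2000·0.1 = 11.7200

(8.9749, 12.9926, 2.0215, 11.7200)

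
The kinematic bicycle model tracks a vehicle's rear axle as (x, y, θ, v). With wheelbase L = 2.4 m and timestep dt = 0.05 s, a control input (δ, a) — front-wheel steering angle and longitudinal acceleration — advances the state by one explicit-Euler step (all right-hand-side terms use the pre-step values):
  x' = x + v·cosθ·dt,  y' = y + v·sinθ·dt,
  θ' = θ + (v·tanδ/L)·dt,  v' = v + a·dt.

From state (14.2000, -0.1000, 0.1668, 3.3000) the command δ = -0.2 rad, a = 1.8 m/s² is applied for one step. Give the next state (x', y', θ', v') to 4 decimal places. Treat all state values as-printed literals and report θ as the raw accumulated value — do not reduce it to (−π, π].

x' = 14.2000 + 3.3000·cos(0.1668)·0.05 = 14.3627
y' = -0.1000 + 3.3000·sin(0.1668)·0.05 = -0.0726
θ' = 0.1668 + (3.3000/2.4)·tan(-0.2)·0.05 = 0.1529
v' = 3.3000 + 1.8000·0.05 = 3.3900

(14.3627, -0.0726, 0.1529, 3.3900)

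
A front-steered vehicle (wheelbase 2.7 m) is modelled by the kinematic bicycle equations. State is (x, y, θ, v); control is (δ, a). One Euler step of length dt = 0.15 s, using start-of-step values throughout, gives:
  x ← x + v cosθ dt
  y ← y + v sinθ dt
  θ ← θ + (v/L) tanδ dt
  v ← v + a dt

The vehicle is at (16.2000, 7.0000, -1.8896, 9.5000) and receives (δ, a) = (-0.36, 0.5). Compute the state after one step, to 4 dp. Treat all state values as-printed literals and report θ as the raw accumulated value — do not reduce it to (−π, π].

x' = 16.2000 + 9.5000·cos(-1.8896)·0.15 = 15.7534
y' = 7.0000 + 9.5000·sin(-1.8896)·0.15 = 5.6468
θ' = -1.8896 + (9.5000/2.7)·tan(-0.36)·0.15 = -2.0883
v' = 9.5000 + 0.5000·0.15 = 9.5750

(15.7534, 5.6468, -2.0883, 9.5750)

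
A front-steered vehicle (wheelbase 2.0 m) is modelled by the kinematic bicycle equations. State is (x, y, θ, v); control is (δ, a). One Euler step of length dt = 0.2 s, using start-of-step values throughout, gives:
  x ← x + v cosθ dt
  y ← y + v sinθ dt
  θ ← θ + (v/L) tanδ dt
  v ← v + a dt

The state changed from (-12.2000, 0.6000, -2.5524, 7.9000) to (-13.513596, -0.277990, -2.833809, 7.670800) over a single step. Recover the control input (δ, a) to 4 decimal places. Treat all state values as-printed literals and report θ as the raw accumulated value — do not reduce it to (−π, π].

δ = -0.3422, a = -1.1460

a = (v'−v)/dt = (-0.229200)/0.2 = -1.1460
Δθ = θ'−θ = -0.281409;  (v·dt/L) = 7.9000·0.2/2.0 = 0.790000
tan δ = Δθ·L/(v·dt) = -0.356214  →  δ = -0.3422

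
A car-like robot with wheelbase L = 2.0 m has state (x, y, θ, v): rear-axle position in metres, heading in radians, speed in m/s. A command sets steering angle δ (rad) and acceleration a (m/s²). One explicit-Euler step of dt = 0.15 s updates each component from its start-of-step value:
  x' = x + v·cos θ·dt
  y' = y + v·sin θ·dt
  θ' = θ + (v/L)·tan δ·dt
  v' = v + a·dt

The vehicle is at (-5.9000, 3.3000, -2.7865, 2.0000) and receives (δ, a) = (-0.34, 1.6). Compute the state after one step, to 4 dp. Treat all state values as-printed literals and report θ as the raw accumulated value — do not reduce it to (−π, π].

(-6.1813, 3.1957, -2.8396, 2.2400)

x' = -5.9000 + 2.0000·cos(-2.7865)·0.15 = -6.1813
y' = 3.3000 + 2.0000·sin(-2.7865)·0.15 = 3.1957
θ' = -2.7865 + (2.0000/2.0)·tan(-0.34)·0.15 = -2.8396
v' = 2.0000 + 1.6000·0.15 = 2.2400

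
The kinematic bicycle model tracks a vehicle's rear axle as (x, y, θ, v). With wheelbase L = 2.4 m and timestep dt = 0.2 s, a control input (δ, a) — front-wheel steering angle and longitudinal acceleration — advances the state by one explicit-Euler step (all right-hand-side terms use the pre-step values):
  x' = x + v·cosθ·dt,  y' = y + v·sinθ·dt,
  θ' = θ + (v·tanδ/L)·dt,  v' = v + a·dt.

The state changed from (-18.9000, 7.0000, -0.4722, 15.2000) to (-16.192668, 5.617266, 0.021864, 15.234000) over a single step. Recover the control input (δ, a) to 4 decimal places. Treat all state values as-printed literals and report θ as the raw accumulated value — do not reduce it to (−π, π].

δ = 0.3719, a = 0.1700

a = (v'−v)/dt = (0.034000)/0.2 = 0.1700
Δθ = θ'−θ = 0.494064;  (v·dt/L) = 15.2000·0.2/2.4 = 1.266667
tan δ = Δθ·L/(v·dt) = 0.390051  →  δ = 0.3719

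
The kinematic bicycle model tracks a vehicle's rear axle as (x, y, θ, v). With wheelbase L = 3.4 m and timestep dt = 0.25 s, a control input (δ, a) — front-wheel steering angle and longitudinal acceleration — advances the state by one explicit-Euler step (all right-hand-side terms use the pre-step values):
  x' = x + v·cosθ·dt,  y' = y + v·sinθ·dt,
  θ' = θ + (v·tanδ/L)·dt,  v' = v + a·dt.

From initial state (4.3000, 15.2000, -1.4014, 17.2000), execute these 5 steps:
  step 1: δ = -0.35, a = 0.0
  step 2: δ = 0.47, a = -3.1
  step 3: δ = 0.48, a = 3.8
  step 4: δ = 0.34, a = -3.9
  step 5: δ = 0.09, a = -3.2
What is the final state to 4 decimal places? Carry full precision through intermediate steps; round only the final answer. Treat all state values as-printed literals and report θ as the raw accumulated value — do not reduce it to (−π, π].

after step 1 (δ=-0.35, a=0.0): (5.024926, 10.961547, -1.863054, 17.200000)
after step 2 (δ=0.47, a=-3.1): (3.786033, 6.843885, -1.220626, 16.425000)
after step 3 (δ=0.48, a=3.8): (5.194713, 2.986825, -0.591874, 17.375000)
after step 4 (δ=0.34, a=-3.9): (8.799577, 0.563373, -0.139949, 16.400000)
after step 5 (δ=0.09, a=-3.2): (12.859492, -0.008547, -0.031126, 15.600000)

(12.8595, -0.0085, -0.0311, 15.6000)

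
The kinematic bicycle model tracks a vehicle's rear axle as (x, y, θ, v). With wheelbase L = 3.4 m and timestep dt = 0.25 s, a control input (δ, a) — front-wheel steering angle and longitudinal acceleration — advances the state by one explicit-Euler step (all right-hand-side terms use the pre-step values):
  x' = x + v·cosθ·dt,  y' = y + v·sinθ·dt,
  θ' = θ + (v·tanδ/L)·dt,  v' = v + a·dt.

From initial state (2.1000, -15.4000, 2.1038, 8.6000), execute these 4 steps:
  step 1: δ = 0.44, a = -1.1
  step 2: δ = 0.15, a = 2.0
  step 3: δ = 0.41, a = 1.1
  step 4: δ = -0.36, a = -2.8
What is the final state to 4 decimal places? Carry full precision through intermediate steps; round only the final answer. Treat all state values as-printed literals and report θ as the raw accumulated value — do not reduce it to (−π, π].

(-4.4135, -10.0006, 2.5242, 8.4000)

after step 1 (δ=0.44, a=-1.1): (1.007536, -13.548238, 2.401499, 8.325000)
after step 2 (δ=0.15, a=2.0): (-0.529271, -12.144733, 2.494014, 8.825000)
after step 3 (δ=0.41, a=1.1): (-2.288859, -10.813797, 2.776045, 9.100000)
after step 4 (δ=-0.36, a=-2.8): (-4.413545, -10.000574, 2.524187, 8.400000)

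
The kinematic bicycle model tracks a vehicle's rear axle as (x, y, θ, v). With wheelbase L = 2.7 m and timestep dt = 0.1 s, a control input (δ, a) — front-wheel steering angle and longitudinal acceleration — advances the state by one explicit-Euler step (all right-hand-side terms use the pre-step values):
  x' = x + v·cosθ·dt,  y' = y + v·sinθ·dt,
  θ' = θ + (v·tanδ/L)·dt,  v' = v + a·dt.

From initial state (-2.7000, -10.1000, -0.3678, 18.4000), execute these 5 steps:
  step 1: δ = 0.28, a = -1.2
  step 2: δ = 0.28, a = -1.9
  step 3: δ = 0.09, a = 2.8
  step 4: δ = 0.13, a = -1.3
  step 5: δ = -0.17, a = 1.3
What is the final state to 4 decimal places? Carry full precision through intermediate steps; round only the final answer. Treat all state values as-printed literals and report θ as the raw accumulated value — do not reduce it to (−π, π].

(6.2542, -10.5673, 0.0563, 18.3700)

after step 1 (δ=0.28, a=-1.2): (-0.983058, -10.761597, -0.171837, 18.280000)
after step 2 (δ=0.28, a=-1.9): (0.818020, -11.074171, 0.022848, 18.090000)
after step 3 (δ=0.09, a=2.8): (2.626548, -11.032843, 0.083311, 18.370000)
after step 4 (δ=0.13, a=-1.3): (4.457176, -10.879977, 0.172261, 18.240000)
after step 5 (δ=-0.17, a=1.3): (6.254181, -10.567325, 0.056297, 18.370000)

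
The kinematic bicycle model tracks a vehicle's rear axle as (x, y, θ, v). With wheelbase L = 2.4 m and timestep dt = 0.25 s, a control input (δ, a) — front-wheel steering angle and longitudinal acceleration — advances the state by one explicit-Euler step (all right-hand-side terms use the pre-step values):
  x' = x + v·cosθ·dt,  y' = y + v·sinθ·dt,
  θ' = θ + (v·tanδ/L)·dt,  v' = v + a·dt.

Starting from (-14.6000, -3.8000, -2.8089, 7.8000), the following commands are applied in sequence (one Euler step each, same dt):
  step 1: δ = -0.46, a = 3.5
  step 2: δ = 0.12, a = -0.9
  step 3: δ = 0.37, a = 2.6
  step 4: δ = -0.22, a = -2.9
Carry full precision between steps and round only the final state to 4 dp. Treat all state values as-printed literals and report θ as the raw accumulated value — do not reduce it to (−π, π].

(-22.8297, -5.2129, -2.9731, 8.3750)

after step 1 (δ=-0.46, a=3.5): (-16.443074, -4.436849, -3.211452, 8.675000)
after step 2 (δ=0.12, a=-0.9): (-18.606534, -4.285464, -3.102491, 8.450000)
after step 3 (δ=0.37, a=2.6): (-20.717420, -4.368045, -2.761091, 9.100000)
after step 4 (δ=-0.22, a=-2.9): (-22.829708, -5.212950, -2.973063, 8.375000)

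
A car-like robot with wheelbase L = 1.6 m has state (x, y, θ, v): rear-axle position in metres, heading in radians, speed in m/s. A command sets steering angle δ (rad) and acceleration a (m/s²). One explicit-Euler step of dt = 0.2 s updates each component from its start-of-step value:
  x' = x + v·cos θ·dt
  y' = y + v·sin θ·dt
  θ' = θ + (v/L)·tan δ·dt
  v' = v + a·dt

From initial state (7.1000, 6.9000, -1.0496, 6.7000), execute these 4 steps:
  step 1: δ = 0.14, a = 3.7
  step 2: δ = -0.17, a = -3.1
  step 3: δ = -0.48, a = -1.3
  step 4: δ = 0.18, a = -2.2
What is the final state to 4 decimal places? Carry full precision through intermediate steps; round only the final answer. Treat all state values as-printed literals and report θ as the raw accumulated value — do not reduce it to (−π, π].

(9.3312, 2.0224, -1.3858, 6.1200)

after step 1 (δ=0.14, a=3.7): (7.767210, 5.737920, -0.931578, 7.440000)
after step 2 (δ=-0.17, a=-3.1): (8.654904, 4.543707, -1.091219, 6.820000)
after step 3 (δ=-0.48, a=-1.3): (9.284259, 3.333580, -1.535040, 6.560000)
after step 4 (δ=0.18, a=-2.2): (9.331162, 2.022419, -1.385824, 6.120000)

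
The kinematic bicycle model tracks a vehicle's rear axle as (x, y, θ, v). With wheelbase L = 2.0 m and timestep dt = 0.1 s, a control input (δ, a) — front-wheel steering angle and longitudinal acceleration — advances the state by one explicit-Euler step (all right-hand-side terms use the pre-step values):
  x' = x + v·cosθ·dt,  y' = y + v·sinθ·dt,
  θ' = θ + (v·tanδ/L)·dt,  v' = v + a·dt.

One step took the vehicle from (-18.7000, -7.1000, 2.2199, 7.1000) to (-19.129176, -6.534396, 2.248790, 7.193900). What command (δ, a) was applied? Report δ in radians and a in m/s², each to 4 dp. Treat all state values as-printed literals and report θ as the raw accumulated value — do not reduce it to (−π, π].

δ = 0.0812, a = 0.9390

a = (v'−v)/dt = (0.093900)/0.1 = 0.9390
Δθ = θ'−θ = 0.028890;  (v·dt/L) = 7.1000·0.1/2.0 = 0.355000
tan δ = Δθ·L/(v·dt) = 0.081380  →  δ = 0.0812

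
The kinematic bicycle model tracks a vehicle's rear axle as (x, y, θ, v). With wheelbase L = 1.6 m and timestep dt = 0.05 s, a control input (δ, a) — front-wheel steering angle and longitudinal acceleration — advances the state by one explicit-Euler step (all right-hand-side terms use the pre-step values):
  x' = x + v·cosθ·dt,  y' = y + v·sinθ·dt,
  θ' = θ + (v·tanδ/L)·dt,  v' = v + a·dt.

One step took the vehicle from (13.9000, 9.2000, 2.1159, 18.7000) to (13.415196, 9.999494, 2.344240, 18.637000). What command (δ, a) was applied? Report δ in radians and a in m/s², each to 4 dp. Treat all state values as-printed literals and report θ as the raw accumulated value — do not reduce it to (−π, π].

a = (v'−v)/dt = (-0.063000)/0.05 = -1.2600
Δθ = θ'−θ = 0.228340;  (v·dt/L) = 18.7000·0.05/1.6 = 0.584375
tan δ = Δθ·L/(v·dt) = 0.390742  →  δ = 0.3725

δ = 0.3725, a = -1.2600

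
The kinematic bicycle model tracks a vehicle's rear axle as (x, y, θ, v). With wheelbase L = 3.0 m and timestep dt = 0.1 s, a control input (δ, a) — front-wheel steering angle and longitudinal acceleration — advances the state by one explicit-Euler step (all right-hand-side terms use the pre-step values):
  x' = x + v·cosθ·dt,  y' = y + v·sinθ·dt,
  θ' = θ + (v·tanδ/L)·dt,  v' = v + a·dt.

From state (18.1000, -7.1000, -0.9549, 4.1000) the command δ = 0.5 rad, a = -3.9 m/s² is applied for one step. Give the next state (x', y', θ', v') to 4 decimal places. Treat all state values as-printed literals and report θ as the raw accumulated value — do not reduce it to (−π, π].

(18.3369, -7.4347, -0.8802, 3.7100)

x' = 18.1000 + 4.1000·cos(-0.9549)·0.1 = 18.3369
y' = -7.1000 + 4.1000·sin(-0.9549)·0.1 = -7.4347
θ' = -0.9549 + (4.1000/3.0)·tan(0.5)·0.1 = -0.8802
v' = 4.1000 − 3.9000·0.1 = 3.7100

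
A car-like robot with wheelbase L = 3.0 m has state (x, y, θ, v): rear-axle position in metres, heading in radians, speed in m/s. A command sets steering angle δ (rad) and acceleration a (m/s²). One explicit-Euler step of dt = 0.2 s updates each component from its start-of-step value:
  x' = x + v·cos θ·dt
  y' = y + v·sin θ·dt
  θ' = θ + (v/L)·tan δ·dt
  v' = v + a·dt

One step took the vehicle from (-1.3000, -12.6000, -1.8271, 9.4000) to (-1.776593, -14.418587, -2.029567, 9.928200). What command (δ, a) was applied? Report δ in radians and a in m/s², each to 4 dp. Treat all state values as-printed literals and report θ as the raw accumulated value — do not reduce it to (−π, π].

δ = -0.3125, a = 2.6410

a = (v'−v)/dt = (0.528200)/0.2 = 2.6410
Δθ = θ'−θ = -0.202467;  (v·dt/L) = 9.4000·0.2/3.0 = 0.626667
tan δ = Δθ·L/(v·dt) = -0.323086  →  δ = -0.3125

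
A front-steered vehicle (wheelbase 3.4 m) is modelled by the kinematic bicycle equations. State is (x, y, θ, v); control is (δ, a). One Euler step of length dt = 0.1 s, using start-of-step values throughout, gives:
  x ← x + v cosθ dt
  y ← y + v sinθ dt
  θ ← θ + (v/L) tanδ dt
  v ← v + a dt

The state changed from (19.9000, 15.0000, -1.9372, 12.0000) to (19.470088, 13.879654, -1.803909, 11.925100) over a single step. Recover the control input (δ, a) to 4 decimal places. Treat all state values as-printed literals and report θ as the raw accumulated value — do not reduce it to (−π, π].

a = (v'−v)/dt = (-0.074900)/0.1 = -0.7490
Δθ = θ'−θ = 0.133291;  (v·dt/L) = 12.0000·0.1/3.4 = 0.352941
tan δ = Δθ·L/(v·dt) = 0.377658  →  δ = 0.3611

δ = 0.3611, a = -0.7490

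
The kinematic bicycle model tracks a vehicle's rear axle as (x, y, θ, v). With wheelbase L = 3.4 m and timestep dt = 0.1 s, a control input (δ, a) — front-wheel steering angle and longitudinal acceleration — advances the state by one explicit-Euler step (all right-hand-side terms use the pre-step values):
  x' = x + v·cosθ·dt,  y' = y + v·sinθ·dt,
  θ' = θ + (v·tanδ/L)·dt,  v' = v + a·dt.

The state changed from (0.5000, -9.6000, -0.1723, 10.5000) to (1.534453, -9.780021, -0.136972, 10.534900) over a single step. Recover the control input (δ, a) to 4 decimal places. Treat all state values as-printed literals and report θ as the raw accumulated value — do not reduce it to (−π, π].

δ = 0.1139, a = 0.3490

a = (v'−v)/dt = (0.034900)/0.1 = 0.3490
Δθ = θ'−θ = 0.035328;  (v·dt/L) = 10.5000·0.1/3.4 = 0.308824
tan δ = Δθ·L/(v·dt) = 0.114395  →  δ = 0.1139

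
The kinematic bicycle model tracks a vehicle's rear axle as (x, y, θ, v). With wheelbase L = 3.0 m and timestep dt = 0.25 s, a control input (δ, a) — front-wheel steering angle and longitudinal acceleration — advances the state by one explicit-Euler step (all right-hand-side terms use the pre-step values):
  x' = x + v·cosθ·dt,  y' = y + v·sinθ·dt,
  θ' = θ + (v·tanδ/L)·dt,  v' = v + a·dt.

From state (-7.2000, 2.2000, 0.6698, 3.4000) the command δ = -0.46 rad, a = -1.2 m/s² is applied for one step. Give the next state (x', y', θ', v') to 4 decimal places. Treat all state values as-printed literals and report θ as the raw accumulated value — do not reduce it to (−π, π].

x' = -7.2000 + 3.4000·cos(0.6698)·0.25 = -6.5336
y' = 2.2000 + 3.4000·sin(0.6698)·0.25 = 2.7277
θ' = 0.6698 + (3.4000/3.0)·tan(-0.46)·0.25 = 0.5294
v' = 3.4000 − 1.2000·0.25 = 3.1000

(-6.5336, 2.7277, 0.5294, 3.1000)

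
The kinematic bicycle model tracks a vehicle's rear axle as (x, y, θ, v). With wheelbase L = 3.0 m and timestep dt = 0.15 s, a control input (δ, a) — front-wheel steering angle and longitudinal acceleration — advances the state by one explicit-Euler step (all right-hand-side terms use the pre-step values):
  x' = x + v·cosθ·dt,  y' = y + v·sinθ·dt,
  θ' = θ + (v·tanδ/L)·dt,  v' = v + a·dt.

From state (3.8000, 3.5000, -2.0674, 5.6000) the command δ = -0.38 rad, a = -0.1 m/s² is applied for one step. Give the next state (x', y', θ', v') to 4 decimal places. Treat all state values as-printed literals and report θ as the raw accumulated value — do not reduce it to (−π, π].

x' = 3.8000 + 5.6000·cos(-2.0674)·0.15 = 3.3998
y' = 3.5000 + 5.6000·sin(-2.0674)·0.15 = 2.7615
θ' = -2.0674 + (5.6000/3.0)·tan(-0.38)·0.15 = -2.1792
v' = 5.6000 − 0.1000·0.15 = 5.5850

(3.3998, 2.7615, -2.1792, 5.5850)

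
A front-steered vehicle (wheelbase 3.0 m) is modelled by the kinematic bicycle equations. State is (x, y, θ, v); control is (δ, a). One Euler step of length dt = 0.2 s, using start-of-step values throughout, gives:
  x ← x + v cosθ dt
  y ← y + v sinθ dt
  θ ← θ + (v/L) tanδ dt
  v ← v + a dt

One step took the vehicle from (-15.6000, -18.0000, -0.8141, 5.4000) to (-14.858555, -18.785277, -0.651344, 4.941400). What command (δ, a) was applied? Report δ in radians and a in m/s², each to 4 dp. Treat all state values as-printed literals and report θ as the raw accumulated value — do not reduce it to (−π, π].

a = (v'−v)/dt = (-0.458600)/0.2 = -2.2930
Δθ = θ'−θ = 0.162756;  (v·dt/L) = 5.4000·0.2/3.0 = 0.360000
tan δ = Δθ·L/(v·dt) = 0.452100  →  δ = 0.4246

δ = 0.4246, a = -2.2930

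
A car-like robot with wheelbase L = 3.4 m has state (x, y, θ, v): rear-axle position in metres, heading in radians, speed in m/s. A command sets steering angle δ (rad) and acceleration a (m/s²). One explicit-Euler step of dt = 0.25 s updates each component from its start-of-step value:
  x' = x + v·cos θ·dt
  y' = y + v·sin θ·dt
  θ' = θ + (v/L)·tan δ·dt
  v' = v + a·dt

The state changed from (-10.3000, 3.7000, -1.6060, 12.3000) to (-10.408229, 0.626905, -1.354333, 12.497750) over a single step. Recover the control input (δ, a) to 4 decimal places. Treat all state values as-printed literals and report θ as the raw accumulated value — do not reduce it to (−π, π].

δ = 0.2714, a = 0.7910

a = (v'−v)/dt = (0.197750)/0.25 = 0.7910
Δθ = θ'−θ = 0.251667;  (v·dt/L) = 12.3000·0.25/3.4 = 0.904412
tan δ = Δθ·L/(v·dt) = 0.278266  →  δ = 0.2714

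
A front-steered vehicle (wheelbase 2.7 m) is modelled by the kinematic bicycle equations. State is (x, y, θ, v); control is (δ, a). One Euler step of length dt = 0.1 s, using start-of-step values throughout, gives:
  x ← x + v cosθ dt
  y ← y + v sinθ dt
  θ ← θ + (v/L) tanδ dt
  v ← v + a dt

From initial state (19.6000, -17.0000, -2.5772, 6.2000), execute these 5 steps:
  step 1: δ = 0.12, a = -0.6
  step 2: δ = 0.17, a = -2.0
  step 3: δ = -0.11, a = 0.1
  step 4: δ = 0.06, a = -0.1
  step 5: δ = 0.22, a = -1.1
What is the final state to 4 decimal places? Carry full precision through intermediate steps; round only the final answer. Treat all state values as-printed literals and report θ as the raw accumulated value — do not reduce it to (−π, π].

(17.1149, -18.7093, -2.4723, 5.8300)

after step 1 (δ=0.12, a=-0.6): (19.076154, -17.331640, -2.549511, 6.140000)
after step 2 (δ=0.17, a=-2.0): (18.566668, -17.674306, -2.510475, 5.940000)
after step 3 (δ=-0.11, a=0.1): (18.087091, -18.024795, -2.534773, 5.950000)
after step 4 (δ=0.06, a=-0.1): (17.598319, -18.364098, -2.521535, 5.940000)
after step 5 (δ=0.22, a=-1.1): (17.114895, -18.709260, -2.472339, 5.830000)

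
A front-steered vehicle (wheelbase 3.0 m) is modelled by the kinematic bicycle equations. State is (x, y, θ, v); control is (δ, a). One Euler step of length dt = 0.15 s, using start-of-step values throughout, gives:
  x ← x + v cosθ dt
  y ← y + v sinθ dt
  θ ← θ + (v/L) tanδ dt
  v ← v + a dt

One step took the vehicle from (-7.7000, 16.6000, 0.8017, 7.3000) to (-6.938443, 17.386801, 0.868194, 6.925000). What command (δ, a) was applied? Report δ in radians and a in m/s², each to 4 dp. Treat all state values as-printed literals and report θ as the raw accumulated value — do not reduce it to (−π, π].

δ = 0.1802, a = -2.5000

a = (v'−v)/dt = (-0.375000)/0.15 = -2.5000
Δθ = θ'−θ = 0.066494;  (v·dt/L) = 7.3000·0.15/3.0 = 0.365000
tan δ = Δθ·L/(v·dt) = 0.182175  →  δ = 0.1802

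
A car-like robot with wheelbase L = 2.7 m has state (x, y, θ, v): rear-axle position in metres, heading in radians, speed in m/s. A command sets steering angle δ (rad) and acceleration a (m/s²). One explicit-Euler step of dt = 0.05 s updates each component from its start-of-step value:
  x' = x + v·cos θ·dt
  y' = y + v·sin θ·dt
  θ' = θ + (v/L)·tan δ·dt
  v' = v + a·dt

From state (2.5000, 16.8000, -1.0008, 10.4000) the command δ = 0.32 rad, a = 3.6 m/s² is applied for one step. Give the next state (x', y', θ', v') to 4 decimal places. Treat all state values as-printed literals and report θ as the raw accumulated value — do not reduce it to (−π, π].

(2.7806, 16.3622, -0.9370, 10.5800)

x' = 2.5000 + 10.4000·cos(-1.0008)·0.05 = 2.7806
y' = 16.8000 + 10.4000·sin(-1.0008)·0.05 = 16.3622
θ' = -1.0008 + (10.4000/2.7)·tan(0.32)·0.05 = -0.9370
v' = 10.4000 + 3.6000·0.05 = 10.5800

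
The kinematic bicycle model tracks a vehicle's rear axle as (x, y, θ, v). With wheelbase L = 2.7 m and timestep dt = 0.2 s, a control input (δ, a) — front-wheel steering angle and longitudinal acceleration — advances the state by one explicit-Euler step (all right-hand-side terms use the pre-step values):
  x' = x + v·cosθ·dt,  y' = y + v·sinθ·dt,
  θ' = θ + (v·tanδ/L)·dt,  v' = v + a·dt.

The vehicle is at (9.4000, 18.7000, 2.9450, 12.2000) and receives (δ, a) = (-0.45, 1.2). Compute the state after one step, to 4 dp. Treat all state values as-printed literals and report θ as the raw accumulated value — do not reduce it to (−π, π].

x' = 9.4000 + 12.2000·cos(2.9450)·0.2 = 7.0070
y' = 18.7000 + 12.2000·sin(2.9450)·0.2 = 19.1766
θ' = 2.9450 + (12.2000/2.7)·tan(-0.45)·0.2 = 2.5085
v' = 12.2000 + 1.2000·0.2 = 12.4400

(7.0070, 19.1766, 2.5085, 12.4400)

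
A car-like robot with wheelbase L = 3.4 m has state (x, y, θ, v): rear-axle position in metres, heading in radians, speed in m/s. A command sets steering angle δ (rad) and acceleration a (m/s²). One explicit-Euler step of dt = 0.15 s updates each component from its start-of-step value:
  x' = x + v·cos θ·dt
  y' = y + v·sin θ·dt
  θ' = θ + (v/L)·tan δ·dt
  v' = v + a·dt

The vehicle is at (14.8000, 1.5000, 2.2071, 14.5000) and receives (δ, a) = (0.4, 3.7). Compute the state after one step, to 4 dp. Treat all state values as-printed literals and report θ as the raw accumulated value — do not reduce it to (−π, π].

(13.5076, 3.2493, 2.4776, 15.0550)

x' = 14.8000 + 14.5000·cos(2.2071)·0.15 = 13.5076
y' = 1.5000 + 14.5000·sin(2.2071)·0.15 = 3.2493
θ' = 2.2071 + (14.5000/3.4)·tan(0.4)·0.15 = 2.4776
v' = 14.5000 + 3.7000·0.15 = 15.0550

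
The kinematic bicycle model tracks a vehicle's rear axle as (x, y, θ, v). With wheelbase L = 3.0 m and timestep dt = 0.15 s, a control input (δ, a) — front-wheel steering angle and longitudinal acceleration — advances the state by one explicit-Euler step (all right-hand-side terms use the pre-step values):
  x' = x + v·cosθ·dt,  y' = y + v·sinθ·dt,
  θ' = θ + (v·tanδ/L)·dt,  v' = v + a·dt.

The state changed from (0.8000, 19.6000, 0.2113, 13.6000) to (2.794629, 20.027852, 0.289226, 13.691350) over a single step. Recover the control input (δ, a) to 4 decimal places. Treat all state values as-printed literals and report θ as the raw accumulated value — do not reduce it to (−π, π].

δ = 0.1141, a = 0.6090

a = (v'−v)/dt = (0.091350)/0.15 = 0.6090
Δθ = θ'−θ = 0.077926;  (v·dt/L) = 13.6000·0.15/3.0 = 0.680000
tan δ = Δθ·L/(v·dt) = 0.114597  →  δ = 0.1141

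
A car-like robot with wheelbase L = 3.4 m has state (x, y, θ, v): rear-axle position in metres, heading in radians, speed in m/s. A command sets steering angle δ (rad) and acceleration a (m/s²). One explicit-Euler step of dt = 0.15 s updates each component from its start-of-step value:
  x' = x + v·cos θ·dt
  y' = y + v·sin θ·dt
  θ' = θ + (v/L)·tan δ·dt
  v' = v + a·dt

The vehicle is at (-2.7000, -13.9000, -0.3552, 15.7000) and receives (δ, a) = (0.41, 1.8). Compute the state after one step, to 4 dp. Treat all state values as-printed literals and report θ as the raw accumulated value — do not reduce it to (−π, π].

(-0.4920, -14.7190, -0.0542, 15.9700)

x' = -2.7000 + 15.7000·cos(-0.3552)·0.15 = -0.4920
y' = -13.9000 + 15.7000·sin(-0.3552)·0.15 = -14.7190
θ' = -0.3552 + (15.7000/3.4)·tan(0.41)·0.15 = -0.0542
v' = 15.7000 + 1.8000·0.15 = 15.9700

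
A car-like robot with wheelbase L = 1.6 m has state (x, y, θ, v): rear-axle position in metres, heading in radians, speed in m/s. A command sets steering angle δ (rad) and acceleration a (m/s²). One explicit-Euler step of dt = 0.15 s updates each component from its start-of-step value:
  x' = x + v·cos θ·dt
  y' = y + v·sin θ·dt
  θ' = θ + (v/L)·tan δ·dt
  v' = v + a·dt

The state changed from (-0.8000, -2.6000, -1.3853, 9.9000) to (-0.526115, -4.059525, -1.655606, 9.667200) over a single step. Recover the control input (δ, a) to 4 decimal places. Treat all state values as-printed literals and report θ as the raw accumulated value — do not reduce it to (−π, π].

δ = -0.2834, a = -1.5520

a = (v'−v)/dt = (-0.232800)/0.15 = -1.5520
Δθ = θ'−θ = -0.270306;  (v·dt/L) = 9.9000·0.15/1.6 = 0.928125
tan δ = Δθ·L/(v·dt) = -0.291239  →  δ = -0.2834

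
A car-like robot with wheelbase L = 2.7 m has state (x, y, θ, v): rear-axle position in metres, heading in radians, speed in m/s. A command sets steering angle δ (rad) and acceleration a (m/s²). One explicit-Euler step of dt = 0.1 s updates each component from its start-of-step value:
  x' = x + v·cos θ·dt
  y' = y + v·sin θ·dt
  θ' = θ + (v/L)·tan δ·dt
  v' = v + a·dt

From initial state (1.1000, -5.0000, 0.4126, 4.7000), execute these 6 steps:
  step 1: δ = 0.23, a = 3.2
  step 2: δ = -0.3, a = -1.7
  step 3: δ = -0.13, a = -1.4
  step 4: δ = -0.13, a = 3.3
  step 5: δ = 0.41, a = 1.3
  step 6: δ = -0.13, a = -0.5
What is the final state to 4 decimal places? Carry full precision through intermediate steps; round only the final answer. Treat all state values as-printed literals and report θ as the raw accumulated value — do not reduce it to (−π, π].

after step 1 (δ=0.23, a=3.2): (1.530558, -4.811534, 0.453358, 5.020000)
after step 2 (δ=-0.3, a=-1.7): (1.981847, -4.591664, 0.395845, 4.850000)
after step 3 (δ=-0.13, a=-1.4): (2.429342, -4.404654, 0.372360, 4.710000)
after step 4 (δ=-0.13, a=3.3): (2.868065, -4.233297, 0.349554, 5.040000)
after step 5 (δ=0.41, a=1.3): (3.341586, -4.060688, 0.430685, 5.170000)
after step 6 (δ=-0.13, a=-0.5): (3.811374, -3.844844, 0.405651, 5.120000)

(3.8114, -3.8448, 0.4057, 5.1200)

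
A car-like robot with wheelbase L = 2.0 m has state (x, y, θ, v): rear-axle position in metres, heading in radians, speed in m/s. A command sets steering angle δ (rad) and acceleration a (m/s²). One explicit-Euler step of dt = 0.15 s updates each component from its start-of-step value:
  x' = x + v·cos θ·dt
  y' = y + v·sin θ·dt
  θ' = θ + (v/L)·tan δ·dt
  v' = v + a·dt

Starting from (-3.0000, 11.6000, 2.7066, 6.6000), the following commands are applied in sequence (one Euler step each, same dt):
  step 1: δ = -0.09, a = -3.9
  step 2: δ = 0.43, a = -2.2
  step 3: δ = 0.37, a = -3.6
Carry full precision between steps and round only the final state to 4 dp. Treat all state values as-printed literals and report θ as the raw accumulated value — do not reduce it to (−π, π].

(-5.5195, 12.6633, 3.0342, 5.1450)

after step 1 (δ=-0.09, a=-3.9): (-3.897804, 12.017190, 2.661929, 6.015000)
after step 2 (δ=0.43, a=-2.2): (-4.698236, 12.433561, 2.868825, 5.685000)
after step 3 (δ=0.37, a=-3.6): (-5.519459, 12.663290, 3.034200, 5.145000)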